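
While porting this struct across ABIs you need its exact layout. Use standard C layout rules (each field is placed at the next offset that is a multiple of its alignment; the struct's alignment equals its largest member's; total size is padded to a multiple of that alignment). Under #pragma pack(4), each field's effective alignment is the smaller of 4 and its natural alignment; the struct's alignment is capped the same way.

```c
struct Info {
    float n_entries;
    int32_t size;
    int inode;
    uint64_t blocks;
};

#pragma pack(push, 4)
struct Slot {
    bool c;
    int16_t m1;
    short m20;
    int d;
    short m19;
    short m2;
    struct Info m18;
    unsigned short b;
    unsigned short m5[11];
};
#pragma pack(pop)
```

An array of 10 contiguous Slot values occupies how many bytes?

Info: @0: n_entries [4B, align 4] → 4; @4: size [4B, align 4] → 8; @8: inode [4B, align 4] → 12; +4 pad (align 8); @16: blocks [8B, align 8] → 24; size 24, align 8
@0: c [1B, align 1] → 1
+1 pad (align 2)
@2: m1 [2B, align 2] → 4
@4: m20 [2B, align 2] → 6
+2 pad (align 4)
@8: d [4B, align 4] → 12
@12: m19 [2B, align 2] → 14
@14: m2 [2B, align 2] → 16
@16: m18 [24B, align 4] → 40
@40: b [2B, align 2] → 42
@42: m5 [22B, align 2] → 64
size 64, align 4
array of 10: 10 × 64 = 640

640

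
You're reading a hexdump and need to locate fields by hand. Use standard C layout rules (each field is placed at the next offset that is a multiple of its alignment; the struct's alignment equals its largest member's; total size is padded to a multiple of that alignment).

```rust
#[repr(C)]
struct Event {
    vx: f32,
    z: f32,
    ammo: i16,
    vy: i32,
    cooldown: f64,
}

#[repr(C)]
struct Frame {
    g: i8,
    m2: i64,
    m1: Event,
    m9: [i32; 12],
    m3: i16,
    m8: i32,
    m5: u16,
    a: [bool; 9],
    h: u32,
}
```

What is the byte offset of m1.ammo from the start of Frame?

Event: @0: vx [4B, align 4] → 4; @4: z [4B, align 4] → 8; @8: ammo [2B, align 2] → 10; +2 pad (align 4); @12: vy [4B, align 4] → 16; @16: cooldown [8B, align 8] → 24; size 24, align 8
@0: g [1B, align 1] → 1
+7 pad (align 8)
@8: m2 [8B, align 8] → 16
@16: m1 [24B, align 8] → 40
within Event: ammo at 8
16 + 8 = 24

24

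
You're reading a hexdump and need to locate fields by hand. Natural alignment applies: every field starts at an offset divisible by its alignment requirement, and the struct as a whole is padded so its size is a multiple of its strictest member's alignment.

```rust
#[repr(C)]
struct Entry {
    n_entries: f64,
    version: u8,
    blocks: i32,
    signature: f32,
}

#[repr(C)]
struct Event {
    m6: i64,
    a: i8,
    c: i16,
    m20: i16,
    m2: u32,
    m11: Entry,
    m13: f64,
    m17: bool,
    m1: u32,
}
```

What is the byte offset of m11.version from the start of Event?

32

Entry: 0..8  n_entries  (8B, 8-aligned); 8..9  version  (1B, 1-aligned); 9..12  -- padding (3B); 12..16  blocks  (4B, 4-aligned); 16..20  signature  (4B, 4-aligned); 20..24  -- tail padding (4B); sizeof = 24, alignof = 8
0..8  m6  (8B, 8-aligned)
8..9  a  (1B, 1-aligned)
9..10  -- padding (1B)
10..12  c  (2B, 2-aligned)
12..14  m20  (2B, 2-aligned)
14..16  -- padding (2B)
16..20  m2  (4B, 4-aligned)
20..24  -- padding (4B)
24..48  m11  (24B, 8-aligned)
within Entry: version at 8
24 + 8 = 32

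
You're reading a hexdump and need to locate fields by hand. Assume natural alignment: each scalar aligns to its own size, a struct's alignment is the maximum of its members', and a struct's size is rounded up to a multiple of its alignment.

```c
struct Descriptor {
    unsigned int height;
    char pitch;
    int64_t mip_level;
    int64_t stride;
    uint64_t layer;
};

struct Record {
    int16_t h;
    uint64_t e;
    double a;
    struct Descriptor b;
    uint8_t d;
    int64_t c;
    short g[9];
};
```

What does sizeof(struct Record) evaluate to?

Descriptor: height at 0 (size 4, align 4) → ends 4; pitch at 4 (size 1, align 1) → ends 5; pad 3 to align 8 for mip_level; mip_level at 8 (size 8, align 8) → ends 16; stride at 16 (size 8, align 8) → ends 24; layer at 24 (size 8, align 8) → ends 32; total 32 bytes, alignment 8
h at 0 (size 2, align 2) → ends 2
pad 6 to align 8 for e
e at 8 (size 8, align 8) → ends 16
a at 16 (size 8, align 8) → ends 24
b at 24 (size 32, align 8) → ends 56
d at 56 (size 1, align 1) → ends 57
pad 7 to align 8 for c
c at 64 (size 8, align 8) → ends 72
g at 72 (size 18, align 2) → ends 90
tail pad 6 to reach multiple of 8
total 96 bytes, alignment 8

96 bytes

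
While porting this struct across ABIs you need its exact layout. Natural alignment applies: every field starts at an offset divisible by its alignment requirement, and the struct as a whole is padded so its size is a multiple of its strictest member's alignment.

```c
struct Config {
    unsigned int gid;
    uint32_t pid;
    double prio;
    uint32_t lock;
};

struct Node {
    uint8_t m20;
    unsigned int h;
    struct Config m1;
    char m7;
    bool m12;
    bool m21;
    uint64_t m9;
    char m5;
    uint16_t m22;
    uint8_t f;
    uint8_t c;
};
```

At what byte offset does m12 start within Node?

Config: 0..4  gid  (4B, 4-aligned); 4..8  pid  (4B, 4-aligned); 8..16  prio  (8B, 8-aligned); 16..20  lock  (4B, 4-aligned); 20..24  -- tail padding (4B); sizeof = 24, alignof = 8
0..1  m20  (1B, 1-aligned)
1..4  -- padding (3B)
4..8  h  (4B, 4-aligned)
8..32  m1  (24B, 8-aligned)
32..33  m7  (1B, 1-aligned)
33..34  m12  (1B, 1-aligned)

33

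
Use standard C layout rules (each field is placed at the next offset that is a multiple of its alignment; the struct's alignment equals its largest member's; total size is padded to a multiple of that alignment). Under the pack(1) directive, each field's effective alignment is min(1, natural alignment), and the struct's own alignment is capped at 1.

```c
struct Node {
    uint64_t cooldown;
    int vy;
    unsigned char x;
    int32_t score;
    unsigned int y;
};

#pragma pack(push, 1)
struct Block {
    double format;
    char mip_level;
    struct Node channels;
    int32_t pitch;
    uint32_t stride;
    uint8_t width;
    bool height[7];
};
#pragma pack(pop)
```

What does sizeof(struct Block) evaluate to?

49 bytes

Node: @0: cooldown [8B, align 8] → 8; @8: vy [4B, align 4] → 12; @12: x [1B, align 1] → 13; +3 pad (align 4); @16: score [4B, align 4] → 20; @20: y [4B, align 4] → 24; size 24, align 8
@0: format [8B, align 1] → 8
@8: mip_level [1B, align 1] → 9
@9: channels [24B, align 1] → 33
@33: pitch [4B, align 1] → 37
@37: stride [4B, align 1] → 41
@41: width [1B, align 1] → 42
@42: height [7B, align 1] → 49
size 49, align 1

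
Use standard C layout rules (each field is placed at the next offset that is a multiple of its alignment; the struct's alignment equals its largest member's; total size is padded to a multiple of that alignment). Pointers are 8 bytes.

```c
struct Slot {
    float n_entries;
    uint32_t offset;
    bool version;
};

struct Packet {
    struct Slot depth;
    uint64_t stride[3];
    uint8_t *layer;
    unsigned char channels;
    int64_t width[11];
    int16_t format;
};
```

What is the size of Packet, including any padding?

152

Slot: 0..4  n_entries  (4B, 4-aligned); 4..8  offset  (4B, 4-aligned); 8..9  version  (1B, 1-aligned); 9..12  -- tail padding (3B); sizeof = 12, alignof = 4
0..12  depth  (12B, 4-aligned)
12..16  -- padding (4B)
16..40  stride  (24B, 8-aligned)
40..48  layer  (8B, 8-aligned)
48..49  channels  (1B, 1-aligned)
49..56  -- padding (7B)
56..144  width  (88B, 8-aligned)
144..146  format  (2B, 2-aligned)
146..152  -- tail padding (6B)
sizeof = 152, alignof = 8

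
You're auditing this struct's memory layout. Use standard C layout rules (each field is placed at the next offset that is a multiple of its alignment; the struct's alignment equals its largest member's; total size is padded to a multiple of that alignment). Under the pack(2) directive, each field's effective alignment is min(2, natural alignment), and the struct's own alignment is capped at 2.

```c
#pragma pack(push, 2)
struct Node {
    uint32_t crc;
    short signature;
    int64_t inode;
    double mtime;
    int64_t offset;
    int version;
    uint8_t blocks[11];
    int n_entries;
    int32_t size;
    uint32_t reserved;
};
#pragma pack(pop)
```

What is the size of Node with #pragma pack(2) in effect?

58

0..4  crc  (4B, 2-aligned)
4..6  signature  (2B, 2-aligned)
6..14  inode  (8B, 2-aligned)
14..22  mtime  (8B, 2-aligned)
22..30  offset  (8B, 2-aligned)
30..34  version  (4B, 2-aligned)
34..45  blocks  (11B, 1-aligned)
45..46  -- padding (1B)
46..50  n_entries  (4B, 2-aligned)
50..54  size  (4B, 2-aligned)
54..58  reserved  (4B, 2-aligned)
sizeof = 58, alignof = 2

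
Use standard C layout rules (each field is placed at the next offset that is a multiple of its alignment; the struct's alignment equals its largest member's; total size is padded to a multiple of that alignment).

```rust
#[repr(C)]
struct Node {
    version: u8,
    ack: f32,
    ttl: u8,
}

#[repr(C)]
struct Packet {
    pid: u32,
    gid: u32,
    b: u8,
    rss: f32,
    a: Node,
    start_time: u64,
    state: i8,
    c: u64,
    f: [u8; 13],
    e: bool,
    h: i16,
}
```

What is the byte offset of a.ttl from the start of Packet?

Node: 0..1  version  (1B, 1-aligned); 1..4  -- padding (3B); 4..8  ack  (4B, 4-aligned); 8..9  ttl  (1B, 1-aligned); 9..12  -- tail padding (3B); sizeof = 12, alignof = 4
0..4  pid  (4B, 4-aligned)
4..8  gid  (4B, 4-aligned)
8..9  b  (1B, 1-aligned)
9..12  -- padding (3B)
12..16  rss  (4B, 4-aligned)
16..28  a  (12B, 4-aligned)
within Node: ttl at 8
16 + 8 = 24

24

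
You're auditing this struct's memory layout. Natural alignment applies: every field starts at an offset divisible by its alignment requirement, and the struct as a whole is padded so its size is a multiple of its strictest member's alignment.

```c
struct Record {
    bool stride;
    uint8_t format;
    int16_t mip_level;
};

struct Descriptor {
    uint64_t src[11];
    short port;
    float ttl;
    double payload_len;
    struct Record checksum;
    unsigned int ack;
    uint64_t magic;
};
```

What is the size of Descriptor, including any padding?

Record: 0..1  stride  (1B, 1-aligned); 1..2  format  (1B, 1-aligned); 2..4  mip_level  (2B, 2-aligned); sizeof = 4, alignof = 2
0..88  src  (88B, 8-aligned)
88..90  port  (2B, 2-aligned)
90..92  -- padding (2B)
92..96  ttl  (4B, 4-aligned)
96..104  payload_len  (8B, 8-aligned)
104..108  checksum  (4B, 2-aligned)
108..112  ack  (4B, 4-aligned)
112..120  magic  (8B, 8-aligned)
sizeof = 120, alignof = 8

120 bytes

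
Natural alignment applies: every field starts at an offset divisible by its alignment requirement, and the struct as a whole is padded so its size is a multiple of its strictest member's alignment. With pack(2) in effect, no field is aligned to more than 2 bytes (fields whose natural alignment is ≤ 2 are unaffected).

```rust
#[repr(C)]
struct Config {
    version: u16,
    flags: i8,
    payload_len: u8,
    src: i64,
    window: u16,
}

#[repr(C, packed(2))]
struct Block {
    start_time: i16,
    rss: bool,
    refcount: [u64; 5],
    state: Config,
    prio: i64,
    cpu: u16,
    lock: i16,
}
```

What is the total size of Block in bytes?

Config: 0..2  version  (2B, 2-aligned); 2..3  flags  (1B, 1-aligned); 3..4  payload_len  (1B, 1-aligned); 4..8  -- padding (4B); 8..16  src  (8B, 8-aligned); 16..18  window  (2B, 2-aligned); 18..24  -- tail padding (6B); sizeof = 24, alignof = 8
0..2  start_time  (2B, 2-aligned)
2..3  rss  (1B, 1-aligned)
3..4  -- padding (1B)
4..44  refcount  (40B, 2-aligned)
44..68  state  (24B, 2-aligned)
68..76  prio  (8B, 2-aligned)
76..78  cpu  (2B, 2-aligned)
78..80  lock  (2B, 2-aligned)
sizeof = 80, alignof = 2

80 bytes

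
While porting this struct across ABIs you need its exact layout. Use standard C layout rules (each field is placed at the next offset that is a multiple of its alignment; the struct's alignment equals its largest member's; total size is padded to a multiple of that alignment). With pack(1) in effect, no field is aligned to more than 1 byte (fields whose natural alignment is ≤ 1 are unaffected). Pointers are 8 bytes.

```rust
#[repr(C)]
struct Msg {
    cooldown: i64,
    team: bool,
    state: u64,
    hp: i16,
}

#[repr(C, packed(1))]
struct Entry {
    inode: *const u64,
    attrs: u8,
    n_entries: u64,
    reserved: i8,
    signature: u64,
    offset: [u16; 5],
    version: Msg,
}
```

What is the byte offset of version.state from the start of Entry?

Msg: @0: cooldown [8B, align 8] → 8; @8: team [1B, align 1] → 9; +7 pad (align 8); @16: state [8B, align 8] → 24; @24: hp [2B, align 2] → 26; +6 tail pad (align 8); size 32, align 8
@0: inode [8B, align 1] → 8
@8: attrs [1B, align 1] → 9
@9: n_entries [8B, align 1] → 17
@17: reserved [1B, align 1] → 18
@18: signature [8B, align 1] → 26
@26: offset [10B, align 1] → 36
@36: version [32B, align 1] → 68
within Msg: state at 16
36 + 16 = 52

52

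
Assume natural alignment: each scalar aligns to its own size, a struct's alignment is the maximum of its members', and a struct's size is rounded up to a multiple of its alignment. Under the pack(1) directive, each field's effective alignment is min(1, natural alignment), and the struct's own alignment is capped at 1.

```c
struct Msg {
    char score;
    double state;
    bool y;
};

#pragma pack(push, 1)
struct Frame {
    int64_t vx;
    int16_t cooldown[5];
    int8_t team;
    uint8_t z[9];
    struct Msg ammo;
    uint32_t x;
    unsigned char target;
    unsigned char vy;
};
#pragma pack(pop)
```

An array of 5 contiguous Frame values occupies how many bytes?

Msg: 0..1  score  (1B, 1-aligned); 1..8  -- padding (7B); 8..16  state  (8B, 8-aligned); 16..17  y  (1B, 1-aligned); 17..24  -- tail padding (7B); sizeof = 24, alignof = 8
0..8  vx  (8B, 1-aligned)
8..18  cooldown  (10B, 1-aligned)
18..19  team  (1B, 1-aligned)
19..28  z  (9B, 1-aligned)
28..52  ammo  (24B, 1-aligned)
52..56  x  (4B, 1-aligned)
56..57  target  (1B, 1-aligned)
57..58  vy  (1B, 1-aligned)
sizeof = 58, alignof = 1
array of 5: 5 × 58 = 290

290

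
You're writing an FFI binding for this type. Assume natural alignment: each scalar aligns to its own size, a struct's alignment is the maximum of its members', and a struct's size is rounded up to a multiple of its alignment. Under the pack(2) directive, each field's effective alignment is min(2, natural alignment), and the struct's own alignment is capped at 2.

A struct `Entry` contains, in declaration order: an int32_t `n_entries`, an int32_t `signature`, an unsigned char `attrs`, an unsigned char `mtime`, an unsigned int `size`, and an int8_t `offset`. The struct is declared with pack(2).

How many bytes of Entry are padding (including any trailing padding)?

n_entries at 0 (size 4, align 2) → ends 4
signature at 4 (size 4, align 2) → ends 8
attrs at 8 (size 1, align 1) → ends 9
mtime at 9 (size 1, align 1) → ends 10
size at 10 (size 4, align 2) → ends 14
offset at 14 (size 1, align 1) → ends 15
tail pad 1 to reach multiple of 2
total 16 bytes, alignment 2
data bytes 15, size 16 → padding 1

1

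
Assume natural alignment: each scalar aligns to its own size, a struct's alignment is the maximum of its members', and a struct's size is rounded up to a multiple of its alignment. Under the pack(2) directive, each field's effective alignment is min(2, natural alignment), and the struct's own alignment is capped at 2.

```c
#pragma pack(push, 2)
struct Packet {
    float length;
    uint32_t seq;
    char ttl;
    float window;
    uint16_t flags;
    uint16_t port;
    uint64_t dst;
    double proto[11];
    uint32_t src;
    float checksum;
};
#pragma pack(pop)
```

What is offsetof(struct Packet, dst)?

18

@0: length [4B, align 2] → 4
@4: seq [4B, align 2] → 8
@8: ttl [1B, align 1] → 9
+1 pad (align 2)
@10: window [4B, align 2] → 14
@14: flags [2B, align 2] → 16
@16: port [2B, align 2] → 18
@18: dst [8B, align 2] → 26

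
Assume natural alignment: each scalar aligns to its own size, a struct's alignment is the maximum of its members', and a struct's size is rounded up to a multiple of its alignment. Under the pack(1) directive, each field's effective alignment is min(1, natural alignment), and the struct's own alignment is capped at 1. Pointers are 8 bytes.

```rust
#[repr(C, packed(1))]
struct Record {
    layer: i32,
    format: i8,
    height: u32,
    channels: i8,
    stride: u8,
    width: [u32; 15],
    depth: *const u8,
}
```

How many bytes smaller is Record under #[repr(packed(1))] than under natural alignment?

natural layout:
  0..4  layer  (4B, 4-aligned)
  4..5  format  (1B, 1-aligned)
  5..8  -- padding (3B)
  8..12  height  (4B, 4-aligned)
  12..13  channels  (1B, 1-aligned)
  13..14  stride  (1B, 1-aligned)
  14..16  -- padding (2B)
  16..76  width  (60B, 4-aligned)
  76..80  -- padding (4B)
  80..88  depth  (8B, 8-aligned)
  sizeof = 88, alignof = 8
packed(1) layout:
  0..4  layer  (4B, 1-aligned)
  4..5  format  (1B, 1-aligned)
  5..9  height  (4B, 1-aligned)
  9..10  channels  (1B, 1-aligned)
  10..11  stride  (1B, 1-aligned)
  11..71  width  (60B, 1-aligned)
  71..79  depth  (8B, 1-aligned)
  sizeof = 79, alignof = 1
88 − 79 = 9

9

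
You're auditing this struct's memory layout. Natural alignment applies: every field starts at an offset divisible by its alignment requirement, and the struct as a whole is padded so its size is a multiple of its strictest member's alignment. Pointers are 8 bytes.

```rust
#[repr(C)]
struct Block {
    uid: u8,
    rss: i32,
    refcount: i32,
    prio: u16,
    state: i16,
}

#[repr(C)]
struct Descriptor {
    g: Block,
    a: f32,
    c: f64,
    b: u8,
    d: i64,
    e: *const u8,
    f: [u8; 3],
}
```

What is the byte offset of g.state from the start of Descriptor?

14

Block: 0..1  uid  (1B, 1-aligned); 1..4  -- padding (3B); 4..8  rss  (4B, 4-aligned); 8..12  refcount  (4B, 4-aligned); 12..14  prio  (2B, 2-aligned); 14..16  state  (2B, 2-aligned); sizeof = 16, alignof = 4
0..16  g  (16B, 4-aligned)
within Block: state at 14
0 + 14 = 14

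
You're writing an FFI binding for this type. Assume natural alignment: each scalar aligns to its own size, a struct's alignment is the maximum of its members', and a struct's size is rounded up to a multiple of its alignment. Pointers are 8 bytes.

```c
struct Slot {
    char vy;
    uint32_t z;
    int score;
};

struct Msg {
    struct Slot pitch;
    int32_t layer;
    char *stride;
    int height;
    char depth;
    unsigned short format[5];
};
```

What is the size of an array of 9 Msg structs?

360

Slot: 0..1  vy  (1B, 1-aligned); 1..4  -- padding (3B); 4..8  z  (4B, 4-aligned); 8..12  score  (4B, 4-aligned); sizeof = 12, alignof = 4
0..12  pitch  (12B, 4-aligned)
12..16  layer  (4B, 4-aligned)
16..24  stride  (8B, 8-aligned)
24..28  height  (4B, 4-aligned)
28..29  depth  (1B, 1-aligned)
29..30  -- padding (1B)
30..40  format  (10B, 2-aligned)
sizeof = 40, alignof = 8
array of 9: 9 × 40 = 360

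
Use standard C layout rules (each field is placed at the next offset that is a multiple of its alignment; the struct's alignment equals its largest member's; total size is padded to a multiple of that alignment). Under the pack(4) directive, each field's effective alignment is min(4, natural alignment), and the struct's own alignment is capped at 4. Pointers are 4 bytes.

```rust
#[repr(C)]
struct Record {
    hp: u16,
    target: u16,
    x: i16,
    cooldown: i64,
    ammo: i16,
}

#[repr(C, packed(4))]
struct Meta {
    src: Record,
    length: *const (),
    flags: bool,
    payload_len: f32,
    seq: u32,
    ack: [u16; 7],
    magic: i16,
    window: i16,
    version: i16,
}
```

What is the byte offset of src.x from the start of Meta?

Record: @0: hp [2B, align 2] → 2; @2: target [2B, align 2] → 4; @4: x [2B, align 2] → 6; +2 pad (align 8); @8: cooldown [8B, align 8] → 16; @16: ammo [2B, align 2] → 18; +6 tail pad (align 8); size 24, align 8
@0: src [24B, align 4] → 24
within Record: x at 4
0 + 4 = 4

4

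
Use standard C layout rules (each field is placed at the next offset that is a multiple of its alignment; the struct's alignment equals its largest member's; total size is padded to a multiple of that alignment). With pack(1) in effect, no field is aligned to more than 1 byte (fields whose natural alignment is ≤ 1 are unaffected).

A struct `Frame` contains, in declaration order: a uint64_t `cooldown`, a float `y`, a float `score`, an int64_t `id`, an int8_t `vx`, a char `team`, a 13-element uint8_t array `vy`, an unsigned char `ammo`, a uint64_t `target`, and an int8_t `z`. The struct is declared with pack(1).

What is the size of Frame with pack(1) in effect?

cooldown at 0 (size 8, align 1) → ends 8
y at 8 (size 4, align 1) → ends 12
score at 12 (size 4, align 1) → ends 16
id at 16 (size 8, align 1) → ends 24
vx at 24 (size 1, align 1) → ends 25
team at 25 (size 1, align 1) → ends 26
vy at 26 (size 13, align 1) → ends 39
ammo at 39 (size 1, align 1) → ends 40
target at 40 (size 8, align 1) → ends 48
z at 48 (size 1, align 1) → ends 49
total 49 bytes, alignment 1

49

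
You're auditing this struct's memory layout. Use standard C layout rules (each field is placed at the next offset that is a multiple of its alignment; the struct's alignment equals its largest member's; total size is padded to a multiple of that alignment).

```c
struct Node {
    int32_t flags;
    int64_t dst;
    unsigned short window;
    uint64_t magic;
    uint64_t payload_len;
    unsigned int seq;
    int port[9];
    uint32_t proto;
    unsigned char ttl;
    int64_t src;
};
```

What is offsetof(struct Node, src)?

flags at 0 (size 4, align 4) → ends 4
pad 4 to align 8 for dst
dst at 8 (size 8, align 8) → ends 16
window at 16 (size 2, align 2) → ends 18
pad 6 to align 8 for magic
magic at 24 (size 8, align 8) → ends 32
payload_len at 32 (size 8, align 8) → ends 40
seq at 40 (size 4, align 4) → ends 44
port at 44 (size 36, align 4) → ends 80
proto at 80 (size 4, align 4) → ends 84
ttl at 84 (size 1, align 1) → ends 85
pad 3 to align 8 for src
src at 88 (size 8, align 8) → ends 96

88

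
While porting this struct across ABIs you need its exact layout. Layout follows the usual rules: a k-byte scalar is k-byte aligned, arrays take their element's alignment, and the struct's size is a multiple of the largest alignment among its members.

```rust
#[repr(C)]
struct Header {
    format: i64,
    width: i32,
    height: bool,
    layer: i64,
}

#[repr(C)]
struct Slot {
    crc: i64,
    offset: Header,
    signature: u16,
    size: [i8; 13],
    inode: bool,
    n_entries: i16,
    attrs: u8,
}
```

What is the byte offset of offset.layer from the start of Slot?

Header: @0: format [8B, align 8] → 8; @8: width [4B, align 4] → 12; @12: height [1B, align 1] → 13; +3 pad (align 8); @16: layer [8B, align 8] → 24; size 24, align 8
@0: crc [8B, align 8] → 8
@8: offset [24B, align 8] → 32
within Header: layer at 16
8 + 16 = 24

24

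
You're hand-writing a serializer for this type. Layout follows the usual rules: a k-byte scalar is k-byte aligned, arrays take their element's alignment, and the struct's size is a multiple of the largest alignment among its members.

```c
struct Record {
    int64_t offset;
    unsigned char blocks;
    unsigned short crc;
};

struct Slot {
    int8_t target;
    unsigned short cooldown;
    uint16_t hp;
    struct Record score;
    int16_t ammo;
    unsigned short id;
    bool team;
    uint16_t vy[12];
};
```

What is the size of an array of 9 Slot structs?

504

Record: 0..8  offset  (8B, 8-aligned); 8..9  blocks  (1B, 1-aligned); 9..10  -- padding (1B); 10..12  crc  (2B, 2-aligned); 12..16  -- tail padding (4B); sizeof = 16, alignof = 8
0..1  target  (1B, 1-aligned)
1..2  -- padding (1B)
2..4  cooldown  (2B, 2-aligned)
4..6  hp  (2B, 2-aligned)
6..8  -- padding (2B)
8..24  score  (16B, 8-aligned)
24..26  ammo  (2B, 2-aligned)
26..28  id  (2B, 2-aligned)
28..29  team  (1B, 1-aligned)
29..30  -- padding (1B)
30..54  vy  (24B, 2-aligned)
54..56  -- tail padding (2B)
sizeof = 56, alignof = 8
array of 9: 9 × 56 = 504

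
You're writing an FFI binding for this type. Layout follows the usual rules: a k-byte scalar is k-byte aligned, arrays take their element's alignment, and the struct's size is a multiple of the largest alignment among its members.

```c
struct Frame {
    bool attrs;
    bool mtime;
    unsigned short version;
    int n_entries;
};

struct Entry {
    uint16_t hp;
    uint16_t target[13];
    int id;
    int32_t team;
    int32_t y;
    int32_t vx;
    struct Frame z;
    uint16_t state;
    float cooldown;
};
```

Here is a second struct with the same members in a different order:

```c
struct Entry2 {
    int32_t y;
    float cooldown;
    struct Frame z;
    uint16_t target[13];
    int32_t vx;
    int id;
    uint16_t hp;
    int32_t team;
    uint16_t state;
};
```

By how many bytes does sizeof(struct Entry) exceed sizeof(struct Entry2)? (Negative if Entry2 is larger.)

Frame: attrs at 0 (size 1, align 1) → ends 1; mtime at 1 (size 1, align 1) → ends 2; version at 2 (size 2, align 2) → ends 4; n_entries at 4 (size 4, align 4) → ends 8; total 8 bytes, alignment 4
hp at 0 (size 2, align 2) → ends 2
target at 2 (size 26, align 2) → ends 28
id at 28 (size 4, align 4) → ends 32
team at 32 (size 4, align 4) → ends 36
y at 36 (size 4, align 4) → ends 40
vx at 40 (size 4, align 4) → ends 44
z at 44 (size 8, align 4) → ends 52
state at 52 (size 2, align 2) → ends 54
pad 2 to align 4 for cooldown
cooldown at 56 (size 4, align 4) → ends 60
total 60 bytes, alignment 4
— Entry2 —
y at 0 (size 4, align 4) → ends 4
cooldown at 4 (size 4, align 4) → ends 8
z at 8 (size 8, align 4) → ends 16
target at 16 (size 26, align 2) → ends 42
pad 2 to align 4 for vx
vx at 44 (size 4, align 4) → ends 48
id at 48 (size 4, align 4) → ends 52
hp at 52 (size 2, align 2) → ends 54
pad 2 to align 4 for team
team at 56 (size 4, align 4) → ends 60
state at 60 (size 2, align 2) → ends 62
tail pad 2 to reach multiple of 4
total 64 bytes, alignment 4
60 − 64 = -4

-4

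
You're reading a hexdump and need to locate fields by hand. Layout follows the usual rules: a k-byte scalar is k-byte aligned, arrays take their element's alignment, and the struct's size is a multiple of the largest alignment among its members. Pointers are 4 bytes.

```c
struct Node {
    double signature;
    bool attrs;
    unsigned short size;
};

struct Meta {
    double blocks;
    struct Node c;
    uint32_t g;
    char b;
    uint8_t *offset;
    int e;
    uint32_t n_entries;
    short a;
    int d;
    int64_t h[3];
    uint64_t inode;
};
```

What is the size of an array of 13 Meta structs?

1144

Node: @0: signature [8B, align 8] → 8; @8: attrs [1B, align 1] → 9; +1 pad (align 2); @10: size [2B, align 2] → 12; +4 tail pad (align 8); size 16, align 8
@0: blocks [8B, align 8] → 8
@8: c [16B, align 8] → 24
@24: g [4B, align 4] → 28
@28: b [1B, align 1] → 29
+3 pad (align 4)
@32: offset [4B, align 4] → 36
@36: e [4B, align 4] → 40
@40: n_entries [4B, align 4] → 44
@44: a [2B, align 2] → 46
+2 pad (align 4)
@48: d [4B, align 4] → 52
+4 pad (align 8)
@56: h [24B, align 8] → 80
@80: inode [8B, align 8] → 88
size 88, align 8
array of 13: 13 × 88 = 1144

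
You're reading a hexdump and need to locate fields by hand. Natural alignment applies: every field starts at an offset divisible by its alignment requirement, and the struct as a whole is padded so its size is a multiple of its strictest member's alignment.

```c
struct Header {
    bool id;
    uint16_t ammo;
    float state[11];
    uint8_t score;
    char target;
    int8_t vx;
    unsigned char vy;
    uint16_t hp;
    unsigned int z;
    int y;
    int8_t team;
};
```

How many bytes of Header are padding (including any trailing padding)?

@0: id [1B, align 1] → 1
+1 pad (align 2)
@2: ammo [2B, align 2] → 4
@4: state [44B, align 4] → 48
@48: score [1B, align 1] → 49
@49: target [1B, align 1] → 50
@50: vx [1B, align 1] → 51
@51: vy [1B, align 1] → 52
@52: hp [2B, align 2] → 54
+2 pad (align 4)
@56: z [4B, align 4] → 60
@60: y [4B, align 4] → 64
@64: team [1B, align 1] → 65
+3 tail pad (align 4)
size 68, align 4
data bytes 62, size 68 → padding 6

6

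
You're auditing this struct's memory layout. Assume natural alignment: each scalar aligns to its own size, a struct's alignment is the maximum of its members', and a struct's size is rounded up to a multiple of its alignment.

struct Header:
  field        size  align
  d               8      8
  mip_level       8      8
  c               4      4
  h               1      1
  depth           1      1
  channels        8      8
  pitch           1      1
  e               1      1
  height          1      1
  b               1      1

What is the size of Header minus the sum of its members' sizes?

@0: d [8B, align 8] → 8
@8: mip_level [8B, align 8] → 16
@16: c [4B, align 4] → 20
@20: h [1B, align 1] → 21
@21: depth [1B, align 1] → 22
+2 pad (align 8)
@24: channels [8B, align 8] → 32
@32: pitch [1B, align 1] → 33
@33: e [1B, align 1] → 34
@34: height [1B, align 1] → 35
@35: b [1B, align 1] → 36
+4 tail pad (align 8)
size 40, align 8
data bytes 34, size 40 → padding 6

6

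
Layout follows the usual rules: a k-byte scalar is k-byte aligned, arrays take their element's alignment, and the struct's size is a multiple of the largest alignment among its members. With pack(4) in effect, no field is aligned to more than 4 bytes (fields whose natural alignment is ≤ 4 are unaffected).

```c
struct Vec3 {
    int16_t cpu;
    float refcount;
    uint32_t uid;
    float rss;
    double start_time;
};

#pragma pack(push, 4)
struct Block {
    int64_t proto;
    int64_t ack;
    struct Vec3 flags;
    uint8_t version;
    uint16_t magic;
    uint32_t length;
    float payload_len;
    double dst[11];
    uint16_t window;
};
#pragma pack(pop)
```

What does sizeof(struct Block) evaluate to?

144

Vec3: 0..2  cpu  (2B, 2-aligned); 2..4  -- padding (2B); 4..8  refcount  (4B, 4-aligned); 8..12  uid  (4B, 4-aligned); 12..16  rss  (4B, 4-aligned); 16..24  start_time  (8B, 8-aligned); sizeof = 24, alignof = 8
0..8  proto  (8B, 4-aligned)
8..16  ack  (8B, 4-aligned)
16..40  flags  (24B, 4-aligned)
40..41  version  (1B, 1-aligned)
41..42  -- padding (1B)
42..44  magic  (2B, 2-aligned)
44..48  length  (4B, 4-aligned)
48..52  payload_len  (4B, 4-aligned)
52..140  dst  (88B, 4-aligned)
140..142  window  (2B, 2-aligned)
142..144  -- tail padding (2B)
sizeof = 144, alignof = 4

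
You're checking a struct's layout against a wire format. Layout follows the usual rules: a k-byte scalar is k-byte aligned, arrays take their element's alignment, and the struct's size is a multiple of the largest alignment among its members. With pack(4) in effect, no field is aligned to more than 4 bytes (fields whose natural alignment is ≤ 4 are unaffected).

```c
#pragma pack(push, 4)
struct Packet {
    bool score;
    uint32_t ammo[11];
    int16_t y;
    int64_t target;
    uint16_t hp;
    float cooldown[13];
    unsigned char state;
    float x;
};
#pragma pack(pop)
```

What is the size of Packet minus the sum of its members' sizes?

10

@0: score [1B, align 1] → 1
+3 pad (align 4)
@4: ammo [44B, align 4] → 48
@48: y [2B, align 2] → 50
+2 pad (align 4)
@52: target [8B, align 4] → 60
@60: hp [2B, align 2] → 62
+2 pad (align 4)
@64: cooldown [52B, align 4] → 116
@116: state [1B, align 1] → 117
+3 pad (align 4)
@120: x [4B, align 4] → 124
size 124, align 4
data bytes 114, size 124 → padding 10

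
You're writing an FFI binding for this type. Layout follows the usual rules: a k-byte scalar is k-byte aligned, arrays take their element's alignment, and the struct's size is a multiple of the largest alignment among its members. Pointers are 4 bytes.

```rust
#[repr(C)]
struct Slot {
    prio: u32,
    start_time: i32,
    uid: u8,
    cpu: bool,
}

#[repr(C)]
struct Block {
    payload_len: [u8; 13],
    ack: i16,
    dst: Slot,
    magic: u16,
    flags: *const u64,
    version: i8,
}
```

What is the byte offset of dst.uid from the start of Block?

Slot: 0..4  prio  (4B, 4-aligned); 4..8  start_time  (4B, 4-aligned); 8..9  uid  (1B, 1-aligned); 9..10  cpu  (1B, 1-aligned); 10..12  -- tail padding (2B); sizeof = 12, alignof = 4
0..13  payload_len  (13B, 1-aligned)
13..14  -- padding (1B)
14..16  ack  (2B, 2-aligned)
16..28  dst  (12B, 4-aligned)
within Slot: uid at 8
16 + 8 = 24

24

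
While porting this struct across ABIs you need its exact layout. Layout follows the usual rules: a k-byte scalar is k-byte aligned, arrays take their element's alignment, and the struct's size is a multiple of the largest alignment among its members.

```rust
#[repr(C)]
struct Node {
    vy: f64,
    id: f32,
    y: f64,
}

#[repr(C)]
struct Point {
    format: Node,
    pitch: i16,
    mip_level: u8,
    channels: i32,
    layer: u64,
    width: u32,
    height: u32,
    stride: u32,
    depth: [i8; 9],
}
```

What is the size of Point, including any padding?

Node: @0: vy [8B, align 8] → 8; @8: id [4B, align 4] → 12; +4 pad (align 8); @16: y [8B, align 8] → 24; size 24, align 8
@0: format [24B, align 8] → 24
@24: pitch [2B, align 2] → 26
@26: mip_level [1B, align 1] → 27
+1 pad (align 4)
@28: channels [4B, align 4] → 32
@32: layer [8B, align 8] → 40
@40: width [4B, align 4] → 44
@44: height [4B, align 4] → 48
@48: stride [4B, align 4] → 52
@52: depth [9B, align 1] → 61
+3 tail pad (align 8)
size 64, align 8

64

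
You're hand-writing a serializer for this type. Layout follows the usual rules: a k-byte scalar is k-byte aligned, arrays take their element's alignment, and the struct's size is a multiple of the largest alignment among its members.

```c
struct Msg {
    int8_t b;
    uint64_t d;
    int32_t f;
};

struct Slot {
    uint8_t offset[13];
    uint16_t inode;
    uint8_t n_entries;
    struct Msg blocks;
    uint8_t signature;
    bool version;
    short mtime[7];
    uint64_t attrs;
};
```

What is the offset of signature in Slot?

Msg: b at 0 (size 1, align 1) → ends 1; pad 7 to align 8 for d; d at 8 (size 8, align 8) → ends 16; f at 16 (size 4, align 4) → ends 20; tail pad 4 to reach multiple of 8; total 24 bytes, alignment 8
offset at 0 (size 13, align 1) → ends 13
pad 1 to align 2 for inode
inode at 14 (size 2, align 2) → ends 16
n_entries at 16 (size 1, align 1) → ends 17
pad 7 to align 8 for blocks
blocks at 24 (size 24, align 8) → ends 48
signature at 48 (size 1, align 1) → ends 49

48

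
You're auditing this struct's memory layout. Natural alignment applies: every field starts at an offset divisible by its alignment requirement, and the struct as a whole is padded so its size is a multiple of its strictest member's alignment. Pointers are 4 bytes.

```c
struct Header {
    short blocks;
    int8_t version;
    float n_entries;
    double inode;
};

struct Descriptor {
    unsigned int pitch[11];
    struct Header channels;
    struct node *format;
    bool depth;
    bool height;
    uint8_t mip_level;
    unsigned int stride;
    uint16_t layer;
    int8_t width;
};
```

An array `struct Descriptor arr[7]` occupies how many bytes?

560

Header: 0..2  blocks  (2B, 2-aligned); 2..3  version  (1B, 1-aligned); 3..4  -- padding (1B); 4..8  n_entries  (4B, 4-aligned); 8..16  inode  (8B, 8-aligned); sizeof = 16, alignof = 8
0..44  pitch  (44B, 4-aligned)
44..48  -- padding (4B)
48..64  channels  (16B, 8-aligned)
64..68  format  (4B, 4-aligned)
68..69  depth  (1B, 1-aligned)
69..70  height  (1B, 1-aligned)
70..71  mip_level  (1B, 1-aligned)
71..72  -- padding (1B)
72..76  stride  (4B, 4-aligned)
76..78  layer  (2B, 2-aligned)
78..79  width  (1B, 1-aligned)
79..80  -- tail padding (1B)
sizeof = 80, alignof = 8
array of 7: 7 × 80 = 560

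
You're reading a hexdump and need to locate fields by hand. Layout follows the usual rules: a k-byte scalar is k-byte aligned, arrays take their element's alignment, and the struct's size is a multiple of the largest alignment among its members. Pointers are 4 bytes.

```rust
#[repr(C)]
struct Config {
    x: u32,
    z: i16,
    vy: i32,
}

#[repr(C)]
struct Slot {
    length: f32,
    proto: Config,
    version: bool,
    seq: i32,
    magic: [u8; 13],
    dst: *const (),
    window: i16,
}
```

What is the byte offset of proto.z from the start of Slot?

Config: x at 0 (size 4, align 4) → ends 4; z at 4 (size 2, align 2) → ends 6; pad 2 to align 4 for vy; vy at 8 (size 4, align 4) → ends 12; total 12 bytes, alignment 4
length at 0 (size 4, align 4) → ends 4
proto at 4 (size 12, align 4) → ends 16
within Config: z at 4
4 + 4 = 8

8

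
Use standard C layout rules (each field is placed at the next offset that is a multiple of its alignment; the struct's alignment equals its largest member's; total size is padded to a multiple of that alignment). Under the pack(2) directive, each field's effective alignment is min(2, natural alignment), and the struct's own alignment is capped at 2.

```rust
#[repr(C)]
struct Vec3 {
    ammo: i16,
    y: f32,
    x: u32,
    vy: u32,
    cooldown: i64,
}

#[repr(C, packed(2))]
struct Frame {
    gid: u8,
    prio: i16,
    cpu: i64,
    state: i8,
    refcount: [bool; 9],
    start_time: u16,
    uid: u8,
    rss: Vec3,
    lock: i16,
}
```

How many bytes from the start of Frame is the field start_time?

Vec3: @0: ammo [2B, align 2] → 2; +2 pad (align 4); @4: y [4B, align 4] → 8; @8: x [4B, align 4] → 12; @12: vy [4B, align 4] → 16; @16: cooldown [8B, align 8] → 24; size 24, align 8
@0: gid [1B, align 1] → 1
+1 pad (align 2)
@2: prio [2B, align 2] → 4
@4: cpu [8B, align 2] → 12
@12: state [1B, align 1] → 13
@13: refcount [9B, align 1] → 22
@22: start_time [2B, align 2] → 24

22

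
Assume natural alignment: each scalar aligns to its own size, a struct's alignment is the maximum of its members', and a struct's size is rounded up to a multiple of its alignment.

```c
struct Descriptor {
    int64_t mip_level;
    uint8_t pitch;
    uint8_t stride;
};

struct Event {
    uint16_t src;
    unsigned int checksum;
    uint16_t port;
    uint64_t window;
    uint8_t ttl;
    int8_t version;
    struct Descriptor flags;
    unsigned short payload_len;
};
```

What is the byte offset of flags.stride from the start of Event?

Descriptor: 0..8  mip_level  (8B, 8-aligned); 8..9  pitch  (1B, 1-aligned); 9..10  stride  (1B, 1-aligned); 10..16  -- tail padding (6B); sizeof = 16, alignof = 8
0..2  src  (2B, 2-aligned)
2..4  -- padding (2B)
4..8  checksum  (4B, 4-aligned)
8..10  port  (2B, 2-aligned)
10..16  -- padding (6B)
16..24  window  (8B, 8-aligned)
24..25  ttl  (1B, 1-aligned)
25..26  version  (1B, 1-aligned)
26..32  -- padding (6B)
32..48  flags  (16B, 8-aligned)
within Descriptor: stride at 9
32 + 9 = 41

41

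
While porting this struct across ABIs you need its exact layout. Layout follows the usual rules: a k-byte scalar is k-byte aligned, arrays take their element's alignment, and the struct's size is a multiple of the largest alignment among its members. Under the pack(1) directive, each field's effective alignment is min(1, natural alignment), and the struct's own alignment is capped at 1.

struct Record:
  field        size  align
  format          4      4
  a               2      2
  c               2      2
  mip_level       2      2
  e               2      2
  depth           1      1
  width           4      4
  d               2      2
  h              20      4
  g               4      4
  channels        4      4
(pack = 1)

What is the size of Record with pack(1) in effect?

47

format at 0 (size 4, align 1) → ends 4
a at 4 (size 2, align 1) → ends 6
c at 6 (size 2, align 1) → ends 8
mip_level at 8 (size 2, align 1) → ends 10
e at 10 (size 2, align 1) → ends 12
depth at 12 (size 1, align 1) → ends 13
width at 13 (size 4, align 1) → ends 17
d at 17 (size 2, align 1) → ends 19
h at 19 (size 20, align 1) → ends 39
g at 39 (size 4, align 1) → ends 43
channels at 43 (size 4, align 1) → ends 47
total 47 bytes, alignment 1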